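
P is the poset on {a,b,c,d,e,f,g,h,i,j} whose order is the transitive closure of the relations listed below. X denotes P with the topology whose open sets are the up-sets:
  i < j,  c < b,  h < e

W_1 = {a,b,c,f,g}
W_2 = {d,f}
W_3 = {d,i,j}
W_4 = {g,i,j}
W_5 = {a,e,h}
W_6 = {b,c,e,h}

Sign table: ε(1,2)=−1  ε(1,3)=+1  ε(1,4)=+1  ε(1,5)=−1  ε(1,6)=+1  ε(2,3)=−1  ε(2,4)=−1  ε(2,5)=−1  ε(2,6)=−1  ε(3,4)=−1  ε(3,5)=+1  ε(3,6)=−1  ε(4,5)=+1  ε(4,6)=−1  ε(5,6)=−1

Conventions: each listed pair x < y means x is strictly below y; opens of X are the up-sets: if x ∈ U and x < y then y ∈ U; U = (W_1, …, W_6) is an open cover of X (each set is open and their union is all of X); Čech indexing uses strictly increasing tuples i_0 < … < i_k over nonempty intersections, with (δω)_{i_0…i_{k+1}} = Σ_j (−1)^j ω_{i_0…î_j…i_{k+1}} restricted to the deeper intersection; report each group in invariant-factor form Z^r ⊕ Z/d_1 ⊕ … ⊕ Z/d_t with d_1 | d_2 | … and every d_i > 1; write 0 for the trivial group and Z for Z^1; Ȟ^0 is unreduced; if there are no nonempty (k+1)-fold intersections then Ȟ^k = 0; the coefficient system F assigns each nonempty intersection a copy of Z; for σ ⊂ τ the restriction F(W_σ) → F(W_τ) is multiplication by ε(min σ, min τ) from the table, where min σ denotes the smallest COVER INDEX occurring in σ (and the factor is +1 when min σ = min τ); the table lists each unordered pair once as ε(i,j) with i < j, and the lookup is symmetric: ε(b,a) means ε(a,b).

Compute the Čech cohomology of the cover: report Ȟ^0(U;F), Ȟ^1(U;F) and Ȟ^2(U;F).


Ȟ^0(U;F) ≅ 0, Ȟ^1(U;F) ≅ Z ⊕ Z/2 and Ȟ^2(U;F) ≅ 0

intersection data:
  W12={f} W14={g} W15={a} W16={b,c} W23={d} W34={i,j} W56={e,h}
C dims 6,7; δ0: rk 6, SNF 1^5·2
Ȟ^0 = (6 − 6) − 0 = 0, so Ȟ^0 ≅ 0
Ȟ^1 = (7 − 0) − 6 = 1 plus torsion [2], so Ȟ^1 ≅ Z ⊕ Z/2
Ȟ^2 = (0 − 0) − 0 = 0, so Ȟ^2 ≅ 0


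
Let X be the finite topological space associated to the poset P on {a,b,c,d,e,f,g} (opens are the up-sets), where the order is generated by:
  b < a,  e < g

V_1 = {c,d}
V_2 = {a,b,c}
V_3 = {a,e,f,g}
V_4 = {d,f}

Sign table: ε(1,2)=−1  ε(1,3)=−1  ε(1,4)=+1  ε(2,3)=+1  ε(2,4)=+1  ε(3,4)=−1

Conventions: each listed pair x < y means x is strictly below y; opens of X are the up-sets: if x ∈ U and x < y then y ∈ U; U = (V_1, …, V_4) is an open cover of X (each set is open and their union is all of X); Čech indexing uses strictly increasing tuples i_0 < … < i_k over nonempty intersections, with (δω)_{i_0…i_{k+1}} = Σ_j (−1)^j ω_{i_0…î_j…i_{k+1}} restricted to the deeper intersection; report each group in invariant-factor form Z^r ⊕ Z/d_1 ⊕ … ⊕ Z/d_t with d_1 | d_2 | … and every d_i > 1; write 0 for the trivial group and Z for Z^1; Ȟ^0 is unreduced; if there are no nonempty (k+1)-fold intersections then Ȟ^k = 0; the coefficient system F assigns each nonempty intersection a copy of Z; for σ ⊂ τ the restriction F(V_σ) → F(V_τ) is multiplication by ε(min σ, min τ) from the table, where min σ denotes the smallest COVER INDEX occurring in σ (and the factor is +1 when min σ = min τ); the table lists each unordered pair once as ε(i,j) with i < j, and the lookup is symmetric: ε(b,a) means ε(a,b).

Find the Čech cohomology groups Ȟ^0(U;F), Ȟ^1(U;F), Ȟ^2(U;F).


cover nerve:
  V12={c} V14={d} V23={a} V34={f}
C dims 4,4; δ0: rk 3, SNF 1^3
Ȟ^0: (4−3)−0=1 ⇒ Z
Ȟ^1: (4−0)−3=1 ⇒ Z
Ȟ^2: (0−0)−0=0 ⇒ 0

Ȟ^0 = Z, Ȟ^1 = Z, Ȟ^2 = 0


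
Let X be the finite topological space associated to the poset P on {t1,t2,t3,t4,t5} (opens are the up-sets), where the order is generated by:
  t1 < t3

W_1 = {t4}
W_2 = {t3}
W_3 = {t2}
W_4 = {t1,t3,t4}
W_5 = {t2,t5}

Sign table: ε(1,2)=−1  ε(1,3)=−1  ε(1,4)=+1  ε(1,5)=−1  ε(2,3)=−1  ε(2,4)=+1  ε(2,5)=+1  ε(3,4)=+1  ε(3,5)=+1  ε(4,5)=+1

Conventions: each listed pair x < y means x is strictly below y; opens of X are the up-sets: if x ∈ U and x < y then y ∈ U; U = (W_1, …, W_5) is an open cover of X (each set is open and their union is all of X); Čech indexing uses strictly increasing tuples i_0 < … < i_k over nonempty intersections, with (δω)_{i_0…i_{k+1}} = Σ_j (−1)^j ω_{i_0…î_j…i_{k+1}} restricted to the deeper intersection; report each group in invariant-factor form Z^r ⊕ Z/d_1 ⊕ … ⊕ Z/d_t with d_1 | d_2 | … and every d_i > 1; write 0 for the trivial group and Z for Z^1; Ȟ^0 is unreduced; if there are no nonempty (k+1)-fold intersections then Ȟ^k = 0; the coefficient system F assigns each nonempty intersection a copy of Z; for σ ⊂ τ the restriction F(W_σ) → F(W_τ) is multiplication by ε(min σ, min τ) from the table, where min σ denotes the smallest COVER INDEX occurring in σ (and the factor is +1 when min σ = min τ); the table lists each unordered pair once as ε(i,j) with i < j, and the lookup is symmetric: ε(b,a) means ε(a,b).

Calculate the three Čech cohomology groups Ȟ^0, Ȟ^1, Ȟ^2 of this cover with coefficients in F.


nonempty intersections:
  W14={t4} W24={t3} W35={t2}
C dims 5,3; δ0: rk 3, SNF 1^3
Ȟ^0: (5−3)−0=2 ⇒ Z^2
Ȟ^1: (3−0)−3=0 ⇒ 0
Ȟ^2: (0−0)−0=0 ⇒ 0

Ȟ^0 = Z^2, Ȟ^1 = 0 and Ȟ^2 = 0


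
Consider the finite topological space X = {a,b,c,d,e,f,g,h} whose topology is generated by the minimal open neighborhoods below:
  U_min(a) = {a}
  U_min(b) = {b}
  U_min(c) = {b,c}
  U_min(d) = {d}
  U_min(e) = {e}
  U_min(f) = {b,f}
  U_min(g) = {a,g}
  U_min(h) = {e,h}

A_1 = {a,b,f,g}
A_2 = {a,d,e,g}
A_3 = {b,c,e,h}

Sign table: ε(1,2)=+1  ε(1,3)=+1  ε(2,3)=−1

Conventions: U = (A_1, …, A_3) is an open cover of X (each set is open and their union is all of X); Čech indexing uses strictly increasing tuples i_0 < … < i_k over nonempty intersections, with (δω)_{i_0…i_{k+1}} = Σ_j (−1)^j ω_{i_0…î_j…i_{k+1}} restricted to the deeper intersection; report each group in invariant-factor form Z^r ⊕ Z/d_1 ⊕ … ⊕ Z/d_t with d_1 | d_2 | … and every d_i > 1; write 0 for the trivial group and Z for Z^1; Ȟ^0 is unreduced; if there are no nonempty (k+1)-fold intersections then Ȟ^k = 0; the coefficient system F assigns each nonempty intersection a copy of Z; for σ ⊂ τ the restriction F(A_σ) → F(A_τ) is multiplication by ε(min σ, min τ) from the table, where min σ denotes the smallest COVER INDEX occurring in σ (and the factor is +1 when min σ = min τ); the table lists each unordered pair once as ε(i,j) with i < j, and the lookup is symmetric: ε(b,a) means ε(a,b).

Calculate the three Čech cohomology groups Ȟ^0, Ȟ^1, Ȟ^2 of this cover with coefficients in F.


Ȟ^0(U;F) ≅ 0, Ȟ^1(U;F) ≅ Z/2 and Ȟ^2(U;F) ≅ 0

nerve of the cover:
  A12={a,g} A13={b} A23={e}
C dims 3,3; δ0: rk 3, SNF 1^2·2
Ȟ^0 = (3 − 3) − 0 = 0, so Ȟ^0 ≅ 0
Ȟ^1 = (3 − 0) − 3 = 0 plus torsion [2], so Ȟ^1 ≅ Z/2
Ȟ^2 = (0 − 0) − 0 = 0, so Ȟ^2 ≅ 0


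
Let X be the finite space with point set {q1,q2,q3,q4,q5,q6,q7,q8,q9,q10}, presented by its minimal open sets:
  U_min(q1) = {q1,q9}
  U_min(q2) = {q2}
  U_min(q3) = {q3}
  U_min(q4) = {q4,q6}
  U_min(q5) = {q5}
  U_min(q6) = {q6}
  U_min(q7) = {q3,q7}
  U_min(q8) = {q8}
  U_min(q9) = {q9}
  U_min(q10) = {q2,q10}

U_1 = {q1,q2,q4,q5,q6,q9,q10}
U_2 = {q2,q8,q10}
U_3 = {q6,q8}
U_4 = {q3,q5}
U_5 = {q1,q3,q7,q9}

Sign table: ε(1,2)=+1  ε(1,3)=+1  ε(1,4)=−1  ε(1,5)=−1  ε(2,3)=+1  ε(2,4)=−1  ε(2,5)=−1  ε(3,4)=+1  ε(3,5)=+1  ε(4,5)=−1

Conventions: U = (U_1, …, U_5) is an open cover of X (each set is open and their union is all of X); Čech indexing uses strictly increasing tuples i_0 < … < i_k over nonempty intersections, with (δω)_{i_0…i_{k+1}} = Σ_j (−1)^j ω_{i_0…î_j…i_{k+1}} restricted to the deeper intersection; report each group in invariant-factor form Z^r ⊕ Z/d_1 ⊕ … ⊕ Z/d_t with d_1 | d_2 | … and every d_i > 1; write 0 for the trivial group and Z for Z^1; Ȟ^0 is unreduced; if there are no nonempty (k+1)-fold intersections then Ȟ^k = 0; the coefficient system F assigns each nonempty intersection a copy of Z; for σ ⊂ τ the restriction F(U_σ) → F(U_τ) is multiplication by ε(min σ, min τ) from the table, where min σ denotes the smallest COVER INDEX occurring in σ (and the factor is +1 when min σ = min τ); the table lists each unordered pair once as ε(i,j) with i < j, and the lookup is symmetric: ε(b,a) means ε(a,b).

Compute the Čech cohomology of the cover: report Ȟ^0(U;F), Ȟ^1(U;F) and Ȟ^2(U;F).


nerve of the cover:
  U12={q2,q10} U13={q6} U14={q5} U15={q1,q9} U23={q8} U45={q3}
C dims 5,6; δ0: rk 5, SNF 1^4·2
Ȟ^0 = (5 − 5) − 0 = 0, so Ȟ^0 ≅ 0
Ȟ^1 = (6 − 0) − 5 = 1 plus torsion [2], so Ȟ^1 ≅ Z ⊕ Z/2
Ȟ^2 = (0 − 0) − 0 = 0, so Ȟ^2 ≅ 0

Ȟ^0(U;F) ≅ 0, Ȟ^1(U;F) ≅ Z ⊕ Z/2, Ȟ^2(U;F) ≅ 0


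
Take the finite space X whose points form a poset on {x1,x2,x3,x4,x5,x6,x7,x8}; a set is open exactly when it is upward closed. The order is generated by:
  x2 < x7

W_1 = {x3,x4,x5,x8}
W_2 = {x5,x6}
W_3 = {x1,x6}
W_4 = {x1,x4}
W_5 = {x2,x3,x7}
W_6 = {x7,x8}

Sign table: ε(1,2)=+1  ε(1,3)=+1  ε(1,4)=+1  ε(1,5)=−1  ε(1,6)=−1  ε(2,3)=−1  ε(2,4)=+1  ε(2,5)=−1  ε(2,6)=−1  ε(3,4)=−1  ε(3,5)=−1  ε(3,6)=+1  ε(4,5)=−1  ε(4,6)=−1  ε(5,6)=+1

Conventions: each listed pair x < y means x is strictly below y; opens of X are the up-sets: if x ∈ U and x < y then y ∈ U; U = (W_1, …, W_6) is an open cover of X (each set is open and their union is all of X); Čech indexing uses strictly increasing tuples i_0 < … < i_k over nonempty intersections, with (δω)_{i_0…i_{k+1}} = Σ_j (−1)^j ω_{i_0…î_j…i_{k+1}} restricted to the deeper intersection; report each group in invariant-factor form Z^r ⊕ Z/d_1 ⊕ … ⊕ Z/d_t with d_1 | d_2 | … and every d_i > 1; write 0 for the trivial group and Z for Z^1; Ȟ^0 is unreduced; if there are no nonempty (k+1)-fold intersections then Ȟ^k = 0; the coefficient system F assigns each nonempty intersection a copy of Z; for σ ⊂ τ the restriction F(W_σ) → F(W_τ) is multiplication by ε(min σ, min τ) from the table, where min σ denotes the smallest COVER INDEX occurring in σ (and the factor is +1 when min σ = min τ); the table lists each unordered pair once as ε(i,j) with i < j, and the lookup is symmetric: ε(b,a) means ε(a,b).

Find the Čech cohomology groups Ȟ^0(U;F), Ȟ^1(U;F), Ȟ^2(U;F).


Ȟ^0 = Z; Ȟ^1 = Z^2; Ȟ^2 = 0

nonempty intersections:
  W12={x5} W14={x4} W15={x3} W16={x8} W23={x6} W34={x1} W56={x7}
C dims 6,7; δ0: rk 5, SNF 1^5
Ȟ^0: (6−5)−0=1 ⇒ Z
Ȟ^1: (7−0)−5=2 ⇒ Z^2
Ȟ^2: (0−0)−0=0 ⇒ 0


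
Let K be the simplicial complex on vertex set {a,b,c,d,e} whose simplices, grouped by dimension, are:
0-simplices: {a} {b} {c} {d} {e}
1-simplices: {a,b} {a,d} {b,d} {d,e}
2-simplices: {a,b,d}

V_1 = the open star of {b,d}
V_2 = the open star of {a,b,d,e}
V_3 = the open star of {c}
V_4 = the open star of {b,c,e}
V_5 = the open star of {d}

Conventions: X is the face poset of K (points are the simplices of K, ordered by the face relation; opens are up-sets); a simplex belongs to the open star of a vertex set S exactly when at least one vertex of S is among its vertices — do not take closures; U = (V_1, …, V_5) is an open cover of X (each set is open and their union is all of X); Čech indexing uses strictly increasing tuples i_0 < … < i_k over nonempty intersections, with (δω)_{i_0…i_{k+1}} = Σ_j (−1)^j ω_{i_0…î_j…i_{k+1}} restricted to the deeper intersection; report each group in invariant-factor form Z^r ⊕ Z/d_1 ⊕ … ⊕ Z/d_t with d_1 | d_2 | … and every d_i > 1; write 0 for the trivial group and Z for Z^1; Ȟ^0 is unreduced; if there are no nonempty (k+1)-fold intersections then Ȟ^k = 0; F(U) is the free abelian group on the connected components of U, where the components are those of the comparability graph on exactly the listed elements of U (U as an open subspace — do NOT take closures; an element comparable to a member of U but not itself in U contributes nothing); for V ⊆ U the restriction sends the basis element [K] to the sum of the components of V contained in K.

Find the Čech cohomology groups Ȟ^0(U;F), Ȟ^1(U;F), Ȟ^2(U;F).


nonempty overlaps:
  V1={{b},{d},{a,b},{a,d},{b,d},{d,e},{a,b,d}} V2={{a},{b},{d},{e},{a,b},{a,d},{b,d},{d,e},{a,b,d}} V3={{c}} V4={{b},{c},{e},{a,b},{b,d},{d,e},{a,b,d}} V5={{d},{a,d},{b,d},{d,e},{a,b,d}}
  V12={{b},{d},{a,b},{a,d},{b,d},{d,e},{a,b,d}} V14={{b},{a,b},{b,d},{d,e},{a,b,d}} V15={{d},{a,d},{b,d},{d,e},{a,b,d}} V24={{b},{e},{a,b},{b,d},{d,e},{a,b,d}} V25={{d},{a,d},{b,d},{d,e},{a,b,d}} V34={{c}} V45={{b,d},{d,e},{a,b,d}}
  V124={{b},{a,b},{b,d},{d,e},{a,b,d}} V125={{d},{a,d},{b,d},{d,e},{a,b,d}} V145={{b,d},{d,e},{a,b,d}} V245={{b,d},{d,e},{a,b,d}}
  V1245={{b,d},{d,e},{a,b,d}}
components per intersection:
  V1: {{b},{d},{a,b},{a,d},{b,d},{d,e},{a,b,d}}
  V2: {{a},{b},{d},{e},{a,b},{a,d},{b,d},{d,e},{a,b,d}}
  V3: {{c}}
  V4: {{b},{a,b},{b,d},{a,b,d}} {{c}} {{e},{d,e}}
  V5: {{d},{a,d},{b,d},{d,e},{a,b,d}}
  V12: {{b},{d},{a,b},{a,d},{b,d},{d,e},{a,b,d}}
  V14: {{b},{a,b},{b,d},{a,b,d}} {{d,e}}
  V15: {{d},{a,d},{b,d},{d,e},{a,b,d}}
  V24: {{b},{a,b},{b,d},{a,b,d}} {{e},{d,e}}
  V25: {{d},{a,d},{b,d},{d,e},{a,b,d}}
  V34: {{c}}
  V45: {{b,d},{a,b,d}} {{d,e}}
  V124: {{b},{a,b},{b,d},{a,b,d}} {{d,e}}
  V125: {{d},{a,d},{b,d},{d,e},{a,b,d}}
  V145: {{b,d},{a,b,d}} {{d,e}}
  V245: {{b,d},{a,b,d}} {{d,e}}
  V1245: {{b,d},{a,b,d}} {{d,e}}
C dims 7,10,7,2; δ0: rk 5, SNF 1^5; δ1: rk 5, SNF 1^5; δ2: rk 2, SNF 1^2
degree 0: 7−5−0 = 2 → Ȟ^0 ≅ Z^2
degree 1: 10−5−5 = 0 → Ȟ^1 ≅ 0
degree 2: 7−2−5 = 0 → Ȟ^2 ≅ 0

Ȟ^0(U;F) ≅ Z^2, Ȟ^1(U;F) ≅ 0, Ȟ^2(U;F) ≅ 0


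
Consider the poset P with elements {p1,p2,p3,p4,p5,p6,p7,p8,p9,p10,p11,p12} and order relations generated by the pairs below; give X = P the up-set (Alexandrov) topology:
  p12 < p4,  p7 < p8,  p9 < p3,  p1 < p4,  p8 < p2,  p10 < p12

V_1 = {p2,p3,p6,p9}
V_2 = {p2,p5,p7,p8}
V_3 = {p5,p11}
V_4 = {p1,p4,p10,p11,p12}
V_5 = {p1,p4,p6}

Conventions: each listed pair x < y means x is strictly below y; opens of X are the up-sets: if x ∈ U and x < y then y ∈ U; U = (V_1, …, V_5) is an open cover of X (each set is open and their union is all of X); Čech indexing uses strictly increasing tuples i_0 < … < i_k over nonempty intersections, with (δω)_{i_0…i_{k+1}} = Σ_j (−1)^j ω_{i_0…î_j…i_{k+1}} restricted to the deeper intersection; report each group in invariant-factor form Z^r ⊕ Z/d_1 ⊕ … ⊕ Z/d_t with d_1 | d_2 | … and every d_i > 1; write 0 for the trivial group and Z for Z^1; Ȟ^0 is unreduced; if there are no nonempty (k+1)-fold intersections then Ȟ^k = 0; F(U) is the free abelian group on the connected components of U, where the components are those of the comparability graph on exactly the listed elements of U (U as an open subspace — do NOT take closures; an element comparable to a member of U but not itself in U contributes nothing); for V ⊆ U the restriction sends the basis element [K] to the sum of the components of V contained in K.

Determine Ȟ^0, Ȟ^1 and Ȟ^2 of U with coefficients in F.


nonempty overlaps:
  V12={p2} V15={p6} V23={p5} V34={p11} V45={p1,p4}
components per intersection:
  V1: {p2} {p3,p9} {p6}
  V2: {p2,p7,p8} {p5}
  V3: {p5} {p11}
  V4: {p1,p4,p10,p12} {p11}
  V5: {p1,p4} {p6}
  V12: {p2}
  V15: {p6}
  V23: {p5}
  V34: {p11}
  V45: {p1,p4}
C dims 11,5; δ0: rk 5, SNF 1^5
degree 0: 11−5−0 = 6 → Ȟ^0 ≅ Z^6
degree 1: 5−0−5 = 0 → Ȟ^1 ≅ 0
degree 2: 0−0−0 = 0 → Ȟ^2 ≅ 0

Ȟ^0 ≅ Z^6, Ȟ^1 ≅ 0, Ȟ^2 ≅ 0


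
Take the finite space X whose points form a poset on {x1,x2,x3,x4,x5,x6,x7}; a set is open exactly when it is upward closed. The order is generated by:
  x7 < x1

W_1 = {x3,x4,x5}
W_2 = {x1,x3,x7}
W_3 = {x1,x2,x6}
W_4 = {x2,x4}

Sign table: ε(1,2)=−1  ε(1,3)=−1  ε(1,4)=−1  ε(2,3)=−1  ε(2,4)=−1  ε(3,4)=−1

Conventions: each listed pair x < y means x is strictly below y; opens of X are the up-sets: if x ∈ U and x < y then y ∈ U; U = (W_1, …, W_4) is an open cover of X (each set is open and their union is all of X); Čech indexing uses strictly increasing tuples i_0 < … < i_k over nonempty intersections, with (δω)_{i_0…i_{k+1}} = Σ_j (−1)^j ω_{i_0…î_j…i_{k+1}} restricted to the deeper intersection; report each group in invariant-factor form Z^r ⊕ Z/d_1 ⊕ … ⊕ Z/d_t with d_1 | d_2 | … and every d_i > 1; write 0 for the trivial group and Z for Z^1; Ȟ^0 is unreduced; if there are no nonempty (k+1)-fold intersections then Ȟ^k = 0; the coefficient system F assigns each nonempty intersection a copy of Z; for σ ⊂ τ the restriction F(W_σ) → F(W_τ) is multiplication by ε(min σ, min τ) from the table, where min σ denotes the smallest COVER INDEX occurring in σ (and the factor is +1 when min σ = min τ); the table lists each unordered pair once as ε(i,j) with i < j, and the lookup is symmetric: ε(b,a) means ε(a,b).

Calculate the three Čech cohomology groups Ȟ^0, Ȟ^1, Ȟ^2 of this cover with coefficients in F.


nerve of the cover:
  W12={x3} W14={x4} W23={x1} W34={x2}
C dims 4,4; δ0: rk 3, SNF 1^3
Ȟ^0 = (4 − 3) − 0 = 1, so Ȟ^0 ≅ Z
Ȟ^1 = (4 − 0) − 3 = 1, so Ȟ^1 ≅ Z
Ȟ^2 = (0 − 0) − 0 = 0, so Ȟ^2 ≅ 0

Ȟ^0 = Z; Ȟ^1 = Z; Ȟ^2 = 0


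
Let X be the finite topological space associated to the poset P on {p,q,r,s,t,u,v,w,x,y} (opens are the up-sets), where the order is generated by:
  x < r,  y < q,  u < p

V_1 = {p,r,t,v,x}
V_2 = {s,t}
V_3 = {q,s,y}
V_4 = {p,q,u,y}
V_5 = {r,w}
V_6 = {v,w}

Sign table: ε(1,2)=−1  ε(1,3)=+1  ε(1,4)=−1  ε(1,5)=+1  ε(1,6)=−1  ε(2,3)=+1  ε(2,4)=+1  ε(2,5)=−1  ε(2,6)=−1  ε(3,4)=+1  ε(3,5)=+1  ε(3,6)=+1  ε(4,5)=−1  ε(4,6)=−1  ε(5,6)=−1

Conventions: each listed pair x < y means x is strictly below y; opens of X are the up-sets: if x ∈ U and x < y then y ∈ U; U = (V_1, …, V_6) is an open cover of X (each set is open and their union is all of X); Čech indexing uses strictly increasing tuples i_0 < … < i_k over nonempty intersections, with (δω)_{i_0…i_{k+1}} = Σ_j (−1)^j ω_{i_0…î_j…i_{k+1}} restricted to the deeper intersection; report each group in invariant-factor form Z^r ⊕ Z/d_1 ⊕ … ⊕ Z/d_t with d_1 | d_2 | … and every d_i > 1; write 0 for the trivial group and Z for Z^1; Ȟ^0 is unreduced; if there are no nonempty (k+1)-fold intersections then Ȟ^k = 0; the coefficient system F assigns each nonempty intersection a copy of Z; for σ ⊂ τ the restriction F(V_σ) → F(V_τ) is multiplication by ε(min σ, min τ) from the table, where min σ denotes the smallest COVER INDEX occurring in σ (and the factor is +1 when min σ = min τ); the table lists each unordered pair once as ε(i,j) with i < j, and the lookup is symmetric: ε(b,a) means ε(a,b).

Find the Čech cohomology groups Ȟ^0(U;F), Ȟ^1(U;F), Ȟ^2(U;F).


Ȟ^0 ≅ Z, Ȟ^1 ≅ Z^2 and Ȟ^2 ≅ 0

intersection data:
  V12={t} V14={p} V15={r} V16={v} V23={s} V34={q,y} V56={w}
C dims 6,7; δ0: rk 5, SNF 1^5
Ȟ^0 = (6 − 5) − 0 = 1, so Ȟ^0 ≅ Z
Ȟ^1 = (7 − 0) − 5 = 2, so Ȟ^1 ≅ Z^2
Ȟ^2 = (0 − 0) − 0 = 0, so Ȟ^2 ≅ 0


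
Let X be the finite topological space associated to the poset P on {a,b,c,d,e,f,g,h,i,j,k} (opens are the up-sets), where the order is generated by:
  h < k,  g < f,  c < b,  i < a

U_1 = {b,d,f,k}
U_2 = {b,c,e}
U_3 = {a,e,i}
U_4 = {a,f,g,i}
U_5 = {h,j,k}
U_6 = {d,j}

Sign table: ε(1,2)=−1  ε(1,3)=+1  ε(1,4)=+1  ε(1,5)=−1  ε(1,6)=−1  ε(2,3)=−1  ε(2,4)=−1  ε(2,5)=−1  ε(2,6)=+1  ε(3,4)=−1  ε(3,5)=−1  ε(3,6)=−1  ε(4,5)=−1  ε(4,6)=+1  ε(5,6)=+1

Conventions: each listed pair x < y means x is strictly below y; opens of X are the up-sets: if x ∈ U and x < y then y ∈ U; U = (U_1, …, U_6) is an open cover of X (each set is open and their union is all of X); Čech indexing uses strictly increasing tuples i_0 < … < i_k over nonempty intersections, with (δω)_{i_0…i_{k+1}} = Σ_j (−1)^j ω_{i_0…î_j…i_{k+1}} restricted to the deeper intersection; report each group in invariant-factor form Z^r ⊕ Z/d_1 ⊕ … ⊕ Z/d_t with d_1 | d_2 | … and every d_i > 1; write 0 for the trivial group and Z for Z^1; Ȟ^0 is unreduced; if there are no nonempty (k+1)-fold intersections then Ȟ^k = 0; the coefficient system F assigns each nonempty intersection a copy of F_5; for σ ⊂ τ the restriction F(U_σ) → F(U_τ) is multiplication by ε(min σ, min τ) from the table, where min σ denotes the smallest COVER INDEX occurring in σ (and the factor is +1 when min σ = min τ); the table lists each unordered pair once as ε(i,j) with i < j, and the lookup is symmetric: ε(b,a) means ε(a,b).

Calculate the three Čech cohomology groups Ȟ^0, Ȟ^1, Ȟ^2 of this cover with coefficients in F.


Ȟ^0(U;F) ≅ 0, Ȟ^1(U;F) ≅ Z/5 and Ȟ^2(U;F) ≅ 0

cover nerve:
  U12={b} U14={f} U15={k} U16={d} U23={e} U34={a,i} U56={j}
C dims 6,7; δ0: rk_F5 6
Ȟ^0: (6−6)−0=0 ⇒ 0
Ȟ^1: (7−0)−6=1 ⇒ Z/5
Ȟ^2: (0−0)−0=0 ⇒ 0


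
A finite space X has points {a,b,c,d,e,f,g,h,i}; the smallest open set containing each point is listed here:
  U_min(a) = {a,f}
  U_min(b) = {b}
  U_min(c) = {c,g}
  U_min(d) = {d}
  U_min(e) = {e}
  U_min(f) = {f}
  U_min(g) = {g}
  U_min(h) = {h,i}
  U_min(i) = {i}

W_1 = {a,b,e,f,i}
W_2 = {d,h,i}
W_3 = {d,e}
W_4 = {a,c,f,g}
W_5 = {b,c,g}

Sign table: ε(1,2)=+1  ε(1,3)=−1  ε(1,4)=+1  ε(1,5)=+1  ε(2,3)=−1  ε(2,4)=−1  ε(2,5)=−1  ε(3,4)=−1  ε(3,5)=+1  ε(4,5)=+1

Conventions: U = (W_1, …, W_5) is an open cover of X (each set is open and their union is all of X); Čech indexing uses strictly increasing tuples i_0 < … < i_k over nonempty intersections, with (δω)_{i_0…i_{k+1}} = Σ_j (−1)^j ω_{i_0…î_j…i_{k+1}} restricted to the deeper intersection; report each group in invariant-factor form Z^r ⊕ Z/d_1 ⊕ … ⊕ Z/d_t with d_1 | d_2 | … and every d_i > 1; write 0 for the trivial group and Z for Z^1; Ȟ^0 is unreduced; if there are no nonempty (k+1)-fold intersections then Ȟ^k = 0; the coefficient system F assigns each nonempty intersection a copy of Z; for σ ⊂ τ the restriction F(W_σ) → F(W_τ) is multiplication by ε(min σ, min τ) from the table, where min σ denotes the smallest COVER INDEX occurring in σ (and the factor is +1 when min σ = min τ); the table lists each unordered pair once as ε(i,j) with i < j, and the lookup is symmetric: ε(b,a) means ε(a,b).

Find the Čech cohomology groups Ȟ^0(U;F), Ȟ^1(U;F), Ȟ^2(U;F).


nerve of the cover:
  W12={i} W13={e} W14={a,f} W15={b} W23={d} W45={c,g}
C dims 5,6; δ0: rk 4, SNF 1^4
Ȟ^0 = (5 − 4) − 0 = 1, so Ȟ^0 ≅ Z
Ȟ^1 = (6 − 0) − 4 = 2, so Ȟ^1 ≅ Z^2
Ȟ^2 = (0 − 0) − 0 = 0, so Ȟ^2 ≅ 0

Ȟ^0 ≅ Z, Ȟ^1 ≅ Z^2 and Ȟ^2 ≅ 0


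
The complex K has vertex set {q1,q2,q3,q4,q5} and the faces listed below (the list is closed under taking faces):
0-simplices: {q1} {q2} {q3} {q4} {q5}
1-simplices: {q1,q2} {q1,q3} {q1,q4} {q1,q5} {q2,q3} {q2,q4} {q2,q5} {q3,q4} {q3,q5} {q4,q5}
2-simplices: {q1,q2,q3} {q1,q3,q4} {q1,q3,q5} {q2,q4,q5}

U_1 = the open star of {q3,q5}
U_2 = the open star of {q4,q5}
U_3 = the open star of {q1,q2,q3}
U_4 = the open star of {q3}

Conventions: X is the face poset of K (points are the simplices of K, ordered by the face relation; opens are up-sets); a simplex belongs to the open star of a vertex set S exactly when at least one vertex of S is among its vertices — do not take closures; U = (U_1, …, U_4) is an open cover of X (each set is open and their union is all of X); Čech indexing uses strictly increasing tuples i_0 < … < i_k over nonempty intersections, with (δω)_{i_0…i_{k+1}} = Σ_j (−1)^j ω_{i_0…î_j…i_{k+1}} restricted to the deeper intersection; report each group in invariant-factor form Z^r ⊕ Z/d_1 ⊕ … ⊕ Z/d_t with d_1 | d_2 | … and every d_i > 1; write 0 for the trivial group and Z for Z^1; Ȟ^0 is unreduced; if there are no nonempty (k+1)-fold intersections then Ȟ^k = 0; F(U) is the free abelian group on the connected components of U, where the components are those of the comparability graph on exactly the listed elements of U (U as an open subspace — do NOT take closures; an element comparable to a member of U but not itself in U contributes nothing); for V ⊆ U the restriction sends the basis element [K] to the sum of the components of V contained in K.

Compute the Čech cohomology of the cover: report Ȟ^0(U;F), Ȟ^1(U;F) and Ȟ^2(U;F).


Ȟ^0 = Z,  Ȟ^1 = Z^2,  Ȟ^2 = 0

cover nerve:
  U1={{q3},{q5},{q1,q3},{q1,q5},{q2,q3},{q2,q5},{q3,q4},{q3,q5},{q4,q5},{q1,q2,q3},{q1,q3,q4},{q1,q3,q5},{q2,q4,q5}} U2={{q4},{q5},{q1,q4},{q1,q5},{q2,q4},{q2,q5},{q3,q4},{q3,q5},{q4,q5},{q1,q3,q4},{q1,q3,q5},{q2,q4,q5}} U3={{q1},{q2},{q3},{q1,q2},{q1,q3},{q1,q4},{q1,q5},{q2,q3},{q2,q4},{q2,q5},{q3,q4},{q3,q5},{q1,q2,q3},{q1,q3,q4},{q1,q3,q5},{q2,q4,q5}} U4={{q3},{q1,q3},{q2,q3},{q3,q4},{q3,q5},{q1,q2,q3},{q1,q3,q4},{q1,q3,q5}}
  U12={{q5},{q1,q5},{q2,q5},{q3,q4},{q3,q5},{q4,q5},{q1,q3,q4},{q1,q3,q5},{q2,q4,q5}} U13={{q3},{q1,q3},{q1,q5},{q2,q3},{q2,q5},{q3,q4},{q3,q5},{q1,q2,q3},{q1,q3,q4},{q1,q3,q5},{q2,q4,q5}} U14={{q3},{q1,q3},{q2,q3},{q3,q4},{q3,q5},{q1,q2,q3},{q1,q3,q4},{q1,q3,q5}} U23={{q1,q4},{q1,q5},{q2,q4},{q2,q5},{q3,q4},{q3,q5},{q1,q3,q4},{q1,q3,q5},{q2,q4,q5}} U24={{q3,q4},{q3,q5},{q1,q3,q4},{q1,q3,q5}} U34={{q3},{q1,q3},{q2,q3},{q3,q4},{q3,q5},{q1,q2,q3},{q1,q3,q4},{q1,q3,q5}}
  U123={{q1,q5},{q2,q5},{q3,q4},{q3,q5},{q1,q3,q4},{q1,q3,q5},{q2,q4,q5}} U124={{q3,q4},{q3,q5},{q1,q3,q4},{q1,q3,q5}} U134={{q3},{q1,q3},{q2,q3},{q3,q4},{q3,q5},{q1,q2,q3},{q1,q3,q4},{q1,q3,q5}} U234={{q3,q4},{q3,q5},{q1,q3,q4},{q1,q3,q5}}
  U1234={{q3,q4},{q3,q5},{q1,q3,q4},{q1,q3,q5}}
components per intersection:
  U1: {{q3},{q5},{q1,q3},{q1,q5},{q2,q3},{q2,q5},{q3,q4},{q3,q5},{q4,q5},{q1,q2,q3},{q1,q3,q4},{q1,q3,q5},{q2,q4,q5}}
  U2: {{q4},{q5},{q1,q4},{q1,q5},{q2,q4},{q2,q5},{q3,q4},{q3,q5},{q4,q5},{q1,q3,q4},{q1,q3,q5},{q2,q4,q5}}
  U3: {{q1},{q2},{q3},{q1,q2},{q1,q3},{q1,q4},{q1,q5},{q2,q3},{q2,q4},{q2,q5},{q3,q4},{q3,q5},{q1,q2,q3},{q1,q3,q4},{q1,q3,q5},{q2,q4,q5}}
  U4: {{q3},{q1,q3},{q2,q3},{q3,q4},{q3,q5},{q1,q2,q3},{q1,q3,q4},{q1,q3,q5}}
  U12: {{q5},{q1,q5},{q2,q5},{q3,q5},{q4,q5},{q1,q3,q5},{q2,q4,q5}} {{q3,q4},{q1,q3,q4}}
  U13: {{q3},{q1,q3},{q1,q5},{q2,q3},{q3,q4},{q3,q5},{q1,q2,q3},{q1,q3,q4},{q1,q3,q5}} {{q2,q5},{q2,q4,q5}}
  U14: {{q3},{q1,q3},{q2,q3},{q3,q4},{q3,q5},{q1,q2,q3},{q1,q3,q4},{q1,q3,q5}}
  U23: {{q1,q4},{q3,q4},{q1,q3,q4}} {{q1,q5},{q3,q5},{q1,q3,q5}} {{q2,q4},{q2,q5},{q2,q4,q5}}
  U24: {{q3,q4},{q1,q3,q4}} {{q3,q5},{q1,q3,q5}}
  U34: {{q3},{q1,q3},{q2,q3},{q3,q4},{q3,q5},{q1,q2,q3},{q1,q3,q4},{q1,q3,q5}}
  U123: {{q1,q5},{q3,q5},{q1,q3,q5}} {{q2,q5},{q2,q4,q5}} {{q3,q4},{q1,q3,q4}}
  U124: {{q3,q4},{q1,q3,q4}} {{q3,q5},{q1,q3,q5}}
  U134: {{q3},{q1,q3},{q2,q3},{q3,q4},{q3,q5},{q1,q2,q3},{q1,q3,q4},{q1,q3,q5}}
  U234: {{q3,q4},{q1,q3,q4}} {{q3,q5},{q1,q3,q5}}
  U1234: {{q3,q4},{q1,q3,q4}} {{q3,q5},{q1,q3,q5}}
C dims 4,11,8,2; δ0: rk 3, SNF 1^3; δ1: rk 6, SNF 1^6; δ2: rk 2, SNF 1^2
Ȟ^0: (4−3)−0=1 ⇒ Z
Ȟ^1: (11−6)−3=2 ⇒ Z^2
Ȟ^2: (8−2)−6=0 ⇒ 0


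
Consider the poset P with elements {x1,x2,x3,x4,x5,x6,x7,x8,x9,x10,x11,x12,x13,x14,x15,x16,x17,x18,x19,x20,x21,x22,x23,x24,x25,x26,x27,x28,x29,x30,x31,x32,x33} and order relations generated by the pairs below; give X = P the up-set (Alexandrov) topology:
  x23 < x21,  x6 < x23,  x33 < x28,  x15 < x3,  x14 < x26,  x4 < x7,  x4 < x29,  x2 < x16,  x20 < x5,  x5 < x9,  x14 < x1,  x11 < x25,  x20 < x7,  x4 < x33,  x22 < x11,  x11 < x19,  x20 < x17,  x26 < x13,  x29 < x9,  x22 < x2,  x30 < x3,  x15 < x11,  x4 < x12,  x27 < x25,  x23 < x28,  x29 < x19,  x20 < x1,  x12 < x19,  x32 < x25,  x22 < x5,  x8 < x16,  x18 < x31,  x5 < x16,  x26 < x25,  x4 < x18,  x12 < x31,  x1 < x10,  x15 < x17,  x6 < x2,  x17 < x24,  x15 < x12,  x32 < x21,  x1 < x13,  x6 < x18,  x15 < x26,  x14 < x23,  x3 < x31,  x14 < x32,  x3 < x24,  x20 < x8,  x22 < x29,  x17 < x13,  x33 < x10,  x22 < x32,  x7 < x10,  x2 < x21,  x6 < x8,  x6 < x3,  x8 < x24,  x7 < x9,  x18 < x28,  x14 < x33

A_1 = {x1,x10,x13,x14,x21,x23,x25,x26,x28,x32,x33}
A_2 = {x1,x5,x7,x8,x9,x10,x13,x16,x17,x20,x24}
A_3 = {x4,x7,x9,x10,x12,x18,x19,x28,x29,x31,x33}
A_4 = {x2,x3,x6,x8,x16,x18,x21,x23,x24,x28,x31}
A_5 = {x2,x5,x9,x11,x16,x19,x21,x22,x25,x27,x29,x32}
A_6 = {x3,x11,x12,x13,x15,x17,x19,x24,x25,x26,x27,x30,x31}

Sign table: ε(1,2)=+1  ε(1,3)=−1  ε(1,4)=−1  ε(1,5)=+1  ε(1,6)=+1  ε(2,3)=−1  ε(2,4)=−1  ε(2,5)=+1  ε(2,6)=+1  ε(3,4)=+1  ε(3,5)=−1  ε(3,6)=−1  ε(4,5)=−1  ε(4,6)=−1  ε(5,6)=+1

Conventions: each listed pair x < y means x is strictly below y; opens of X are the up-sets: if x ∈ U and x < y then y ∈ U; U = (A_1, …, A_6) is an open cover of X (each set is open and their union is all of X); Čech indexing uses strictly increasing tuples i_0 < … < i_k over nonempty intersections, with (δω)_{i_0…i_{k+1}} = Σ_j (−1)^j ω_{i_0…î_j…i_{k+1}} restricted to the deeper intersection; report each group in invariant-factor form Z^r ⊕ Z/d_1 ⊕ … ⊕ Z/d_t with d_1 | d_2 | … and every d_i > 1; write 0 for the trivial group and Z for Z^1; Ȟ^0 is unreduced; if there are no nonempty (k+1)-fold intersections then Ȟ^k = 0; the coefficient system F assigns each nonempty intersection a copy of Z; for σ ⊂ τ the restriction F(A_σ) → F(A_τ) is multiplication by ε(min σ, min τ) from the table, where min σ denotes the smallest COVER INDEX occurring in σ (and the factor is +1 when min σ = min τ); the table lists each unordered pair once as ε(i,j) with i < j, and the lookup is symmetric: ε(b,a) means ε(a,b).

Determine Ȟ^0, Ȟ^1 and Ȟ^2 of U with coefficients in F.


Ȟ^0(U;F) ≅ Z, Ȟ^1(U;F) ≅ 0, Ȟ^2(U;F) ≅ Z/2

nonempty intersections:
  A12={x1,x10,x13} A13={x10,x28,x33} A14={x21,x23,x28} A15={x21,x25,x32} A16={x13,x25,x26} A23={x7,x9,x10} A24={x8,x16,x24} A25={x5,x9,x16} A26={x13,x17,x24} A34={x18,x28,x31} A35={x9,x19,x29} A36={x12,x19,x31} A45={x2,x16,x21} A46={x3,x24,x31} A56={x11,x19,x25,x27}
  A123={x10} A126={x13} A134={x28} A145={x21} A156={x25} A235={x9} A245={x16} A246={x24} A346={x31} A356={x19}
C dims 6,15,10; δ0: rk 5, SNF 1^5; δ1: rk 10, SNF 1^9·2
Ȟ^0: (6−5)−0=1 ⇒ Z
Ȟ^1: (15−10)−5=0 ⇒ 0
Ȟ^2: (10−0)−10=0 plus torsion [2] ⇒ Z/2


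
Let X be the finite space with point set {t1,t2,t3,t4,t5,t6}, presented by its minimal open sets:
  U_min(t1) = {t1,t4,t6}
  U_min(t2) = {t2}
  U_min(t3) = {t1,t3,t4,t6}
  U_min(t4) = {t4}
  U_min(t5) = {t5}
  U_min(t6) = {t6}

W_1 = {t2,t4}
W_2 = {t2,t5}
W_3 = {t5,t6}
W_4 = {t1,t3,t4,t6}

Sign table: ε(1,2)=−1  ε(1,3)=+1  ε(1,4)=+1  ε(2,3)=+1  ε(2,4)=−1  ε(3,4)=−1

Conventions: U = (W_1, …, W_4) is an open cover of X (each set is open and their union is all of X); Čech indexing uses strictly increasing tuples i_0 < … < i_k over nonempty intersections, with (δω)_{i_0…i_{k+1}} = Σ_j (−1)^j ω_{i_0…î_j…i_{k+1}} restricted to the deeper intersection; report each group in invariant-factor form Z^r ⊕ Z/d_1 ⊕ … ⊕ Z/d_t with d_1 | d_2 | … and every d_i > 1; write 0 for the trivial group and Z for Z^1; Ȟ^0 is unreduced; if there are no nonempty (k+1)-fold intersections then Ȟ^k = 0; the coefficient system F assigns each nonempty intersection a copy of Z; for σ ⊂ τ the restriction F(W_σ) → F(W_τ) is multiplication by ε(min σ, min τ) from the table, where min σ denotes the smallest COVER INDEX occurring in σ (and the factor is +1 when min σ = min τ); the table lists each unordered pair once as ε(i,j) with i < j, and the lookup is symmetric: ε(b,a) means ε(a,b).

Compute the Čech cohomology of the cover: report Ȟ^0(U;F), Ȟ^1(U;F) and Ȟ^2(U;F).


Ȟ^0 ≅ Z, Ȟ^1 ≅ Z and Ȟ^2 ≅ 0

cover nerve:
  W12={t2} W14={t4} W23={t5} W34={t6}
C dims 4,4; δ0: rk 3, SNF 1^3
Ȟ^0: (4−3)−0=1 ⇒ Z
Ȟ^1: (4−0)−3=1 ⇒ Z
Ȟ^2: (0−0)−0=0 ⇒ 0


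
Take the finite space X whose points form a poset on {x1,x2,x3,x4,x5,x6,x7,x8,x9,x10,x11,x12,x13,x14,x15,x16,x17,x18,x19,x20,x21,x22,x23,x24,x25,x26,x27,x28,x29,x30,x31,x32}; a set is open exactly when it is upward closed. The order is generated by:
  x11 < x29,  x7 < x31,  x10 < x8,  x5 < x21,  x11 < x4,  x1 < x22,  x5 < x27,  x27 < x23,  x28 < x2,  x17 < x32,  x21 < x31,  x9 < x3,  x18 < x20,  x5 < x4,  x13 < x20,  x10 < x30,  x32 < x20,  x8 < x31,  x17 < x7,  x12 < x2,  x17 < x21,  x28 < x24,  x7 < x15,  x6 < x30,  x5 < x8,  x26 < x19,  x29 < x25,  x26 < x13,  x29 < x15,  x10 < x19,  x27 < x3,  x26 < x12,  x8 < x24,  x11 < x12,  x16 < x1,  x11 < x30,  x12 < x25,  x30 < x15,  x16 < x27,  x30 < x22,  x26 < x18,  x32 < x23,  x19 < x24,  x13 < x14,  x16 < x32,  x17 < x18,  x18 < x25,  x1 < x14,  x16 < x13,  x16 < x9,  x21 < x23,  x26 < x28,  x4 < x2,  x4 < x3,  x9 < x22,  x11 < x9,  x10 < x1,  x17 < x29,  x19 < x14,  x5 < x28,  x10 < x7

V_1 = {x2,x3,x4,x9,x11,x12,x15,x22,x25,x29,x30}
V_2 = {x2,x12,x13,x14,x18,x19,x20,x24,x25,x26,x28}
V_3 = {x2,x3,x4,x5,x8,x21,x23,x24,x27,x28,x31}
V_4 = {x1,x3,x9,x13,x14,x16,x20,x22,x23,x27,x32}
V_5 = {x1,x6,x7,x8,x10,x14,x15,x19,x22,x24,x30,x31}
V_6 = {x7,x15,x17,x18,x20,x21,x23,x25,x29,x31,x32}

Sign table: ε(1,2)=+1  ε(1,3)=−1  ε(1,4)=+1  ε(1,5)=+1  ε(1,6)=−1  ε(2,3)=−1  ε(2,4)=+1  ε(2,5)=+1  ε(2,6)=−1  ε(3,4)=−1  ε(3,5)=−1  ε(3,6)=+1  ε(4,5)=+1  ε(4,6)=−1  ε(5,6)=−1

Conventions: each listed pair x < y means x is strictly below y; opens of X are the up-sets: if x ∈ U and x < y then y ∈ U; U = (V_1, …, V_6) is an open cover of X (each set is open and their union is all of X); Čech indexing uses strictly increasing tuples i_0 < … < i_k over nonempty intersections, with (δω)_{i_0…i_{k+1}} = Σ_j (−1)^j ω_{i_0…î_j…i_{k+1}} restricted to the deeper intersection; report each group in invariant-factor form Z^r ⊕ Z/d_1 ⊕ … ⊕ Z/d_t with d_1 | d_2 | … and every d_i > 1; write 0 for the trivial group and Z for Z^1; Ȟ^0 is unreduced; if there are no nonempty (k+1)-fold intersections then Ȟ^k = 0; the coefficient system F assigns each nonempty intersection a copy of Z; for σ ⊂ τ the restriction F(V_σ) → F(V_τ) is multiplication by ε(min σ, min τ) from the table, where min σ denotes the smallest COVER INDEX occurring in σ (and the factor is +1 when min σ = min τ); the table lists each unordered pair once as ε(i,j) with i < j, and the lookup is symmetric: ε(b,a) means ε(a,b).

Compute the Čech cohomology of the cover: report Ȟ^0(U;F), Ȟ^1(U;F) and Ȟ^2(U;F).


Ȟ^0 ≅ Z,  Ȟ^1 ≅ 0,  Ȟ^2 ≅ Z/2

nerve of the cover:
  V12={x2,x12,x25} V13={x2,x3,x4} V14={x3,x9,x22} V15={x15,x22,x30} V16={x15,x25,x29} V23={x2,x24,x28} V24={x13,x14,x20} V25={x14,x19,x24} V26={x18,x20,x25} V34={x3,x23,x27} V35={x8,x24,x31} V36={x21,x23,x31} V45={x1,x14,x22} V46={x20,x23,x32} V56={x7,x15,x31}
  V123={x2} V126={x25} V134={x3} V145={x22} V156={x15} V235={x24} V245={x14} V246={x20} V346={x23} V356={x31}
C dims 6,15,10; δ0: rk 5, SNF 1^5; δ1: rk 10, SNF 1^9·2
Ȟ^0 = (6 − 5) − 0 = 1, so Ȟ^0 ≅ Z
Ȟ^1 = (15 − 10) − 5 = 0, so Ȟ^1 ≅ 0
Ȟ^2 = (10 − 0) − 10 = 0 plus torsion [2], so Ȟ^2 ≅ Z/2


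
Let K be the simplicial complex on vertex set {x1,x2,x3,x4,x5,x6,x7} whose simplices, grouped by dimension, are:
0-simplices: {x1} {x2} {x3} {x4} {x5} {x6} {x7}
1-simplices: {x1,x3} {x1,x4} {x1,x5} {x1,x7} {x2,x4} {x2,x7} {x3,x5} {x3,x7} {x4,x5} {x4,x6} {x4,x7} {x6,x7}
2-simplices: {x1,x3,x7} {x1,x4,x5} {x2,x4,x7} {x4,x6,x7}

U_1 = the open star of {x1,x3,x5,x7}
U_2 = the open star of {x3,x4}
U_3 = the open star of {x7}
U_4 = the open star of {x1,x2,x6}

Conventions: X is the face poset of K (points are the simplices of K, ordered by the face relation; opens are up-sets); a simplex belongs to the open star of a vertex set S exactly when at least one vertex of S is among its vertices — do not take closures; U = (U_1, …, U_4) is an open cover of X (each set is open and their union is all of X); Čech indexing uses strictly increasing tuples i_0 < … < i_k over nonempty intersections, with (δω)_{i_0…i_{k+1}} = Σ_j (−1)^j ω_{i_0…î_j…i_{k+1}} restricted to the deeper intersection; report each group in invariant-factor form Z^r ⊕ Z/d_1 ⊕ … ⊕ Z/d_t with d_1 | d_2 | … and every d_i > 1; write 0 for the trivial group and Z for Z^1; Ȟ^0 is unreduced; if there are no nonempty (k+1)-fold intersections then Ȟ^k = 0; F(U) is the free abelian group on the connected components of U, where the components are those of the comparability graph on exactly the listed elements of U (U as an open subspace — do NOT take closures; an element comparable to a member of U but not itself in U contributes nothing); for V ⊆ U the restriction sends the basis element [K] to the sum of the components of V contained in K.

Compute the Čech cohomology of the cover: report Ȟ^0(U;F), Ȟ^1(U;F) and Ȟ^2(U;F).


nerve of the cover:
  U1={{x1},{x3},{x5},{x7},{x1,x3},{x1,x4},{x1,x5},{x1,x7},{x2,x7},{x3,x5},{x3,x7},{x4,x5},{x4,x7},{x6,x7},{x1,x3,x7},{x1,x4,x5},{x2,x4,x7},{x4,x6,x7}} U2={{x3},{x4},{x1,x3},{x1,x4},{x2,x4},{x3,x5},{x3,x7},{x4,x5},{x4,x6},{x4,x7},{x1,x3,x7},{x1,x4,x5},{x2,x4,x7},{x4,x6,x7}} U3={{x7},{x1,x7},{x2,x7},{x3,x7},{x4,x7},{x6,x7},{x1,x3,x7},{x2,x4,x7},{x4,x6,x7}} U4={{x1},{x2},{x6},{x1,x3},{x1,x4},{x1,x5},{x1,x7},{x2,x4},{x2,x7},{x4,x6},{x6,x7},{x1,x3,x7},{x1,x4,x5},{x2,x4,x7},{x4,x6,x7}}
  U12={{x3},{x1,x3},{x1,x4},{x3,x5},{x3,x7},{x4,x5},{x4,x7},{x1,x3,x7},{x1,x4,x5},{x2,x4,x7},{x4,x6,x7}} U13={{x7},{x1,x7},{x2,x7},{x3,x7},{x4,x7},{x6,x7},{x1,x3,x7},{x2,x4,x7},{x4,x6,x7}} U14={{x1},{x1,x3},{x1,x4},{x1,x5},{x1,x7},{x2,x7},{x6,x7},{x1,x3,x7},{x1,x4,x5},{x2,x4,x7},{x4,x6,x7}} U23={{x3,x7},{x4,x7},{x1,x3,x7},{x2,x4,x7},{x4,x6,x7}} U24={{x1,x3},{x1,x4},{x2,x4},{x4,x6},{x1,x3,x7},{x1,x4,x5},{x2,x4,x7},{x4,x6,x7}} U34={{x1,x7},{x2,x7},{x6,x7},{x1,x3,x7},{x2,x4,x7},{x4,x6,x7}}
  U123={{x3,x7},{x4,x7},{x1,x3,x7},{x2,x4,x7},{x4,x6,x7}} U124={{x1,x3},{x1,x4},{x1,x3,x7},{x1,x4,x5},{x2,x4,x7},{x4,x6,x7}} U134={{x1,x7},{x2,x7},{x6,x7},{x1,x3,x7},{x2,x4,x7},{x4,x6,x7}} U234={{x1,x3,x7},{x2,x4,x7},{x4,x6,x7}}
  U1234={{x1,x3,x7},{x2,x4,x7},{x4,x6,x7}}
components per intersection:
  U1: {{x1},{x3},{x5},{x7},{x1,x3},{x1,x4},{x1,x5},{x1,x7},{x2,x7},{x3,x5},{x3,x7},{x4,x5},{x4,x7},{x6,x7},{x1,x3,x7},{x1,x4,x5},{x2,x4,x7},{x4,x6,x7}}
  U2: {{x3},{x1,x3},{x3,x5},{x3,x7},{x1,x3,x7}} {{x4},{x1,x4},{x2,x4},{x4,x5},{x4,x6},{x4,x7},{x1,x4,x5},{x2,x4,x7},{x4,x6,x7}}
  U3: {{x7},{x1,x7},{x2,x7},{x3,x7},{x4,x7},{x6,x7},{x1,x3,x7},{x2,x4,x7},{x4,x6,x7}}
  U4: {{x1},{x1,x3},{x1,x4},{x1,x5},{x1,x7},{x1,x3,x7},{x1,x4,x5}} {{x2},{x2,x4},{x2,x7},{x2,x4,x7}} {{x6},{x4,x6},{x6,x7},{x4,x6,x7}}
  U12: {{x3},{x1,x3},{x3,x5},{x3,x7},{x1,x3,x7}} {{x1,x4},{x4,x5},{x1,x4,x5}} {{x4,x7},{x2,x4,x7},{x4,x6,x7}}
  U13: {{x7},{x1,x7},{x2,x7},{x3,x7},{x4,x7},{x6,x7},{x1,x3,x7},{x2,x4,x7},{x4,x6,x7}}
  U14: {{x1},{x1,x3},{x1,x4},{x1,x5},{x1,x7},{x1,x3,x7},{x1,x4,x5}} {{x2,x7},{x2,x4,x7}} {{x6,x7},{x4,x6,x7}}
  U23: {{x3,x7},{x1,x3,x7}} {{x4,x7},{x2,x4,x7},{x4,x6,x7}}
  U24: {{x1,x3},{x1,x3,x7}} {{x1,x4},{x1,x4,x5}} {{x2,x4},{x2,x4,x7}} {{x4,x6},{x4,x6,x7}}
  U34: {{x1,x7},{x1,x3,x7}} {{x2,x7},{x2,x4,x7}} {{x6,x7},{x4,x6,x7}}
  U123: {{x3,x7},{x1,x3,x7}} {{x4,x7},{x2,x4,x7},{x4,x6,x7}}
  U124: {{x1,x3},{x1,x3,x7}} {{x1,x4},{x1,x4,x5}} {{x2,x4,x7}} {{x4,x6,x7}}
  U134: {{x1,x7},{x1,x3,x7}} {{x2,x7},{x2,x4,x7}} {{x6,x7},{x4,x6,x7}}
  U234: {{x1,x3,x7}} {{x2,x4,x7}} {{x4,x6,x7}}
  U1234: {{x1,x3,x7}} {{x2,x4,x7}} {{x4,x6,x7}}
C dims 7,16,12,3; δ0: rk 6, SNF 1^6; δ1: rk 9, SNF 1^9; δ2: rk 3, SNF 1^3
Ȟ^0 = (7 − 6) − 0 = 1, so Ȟ^0 ≅ Z
Ȟ^1 = (16 − 9) − 6 = 1, so Ȟ^1 ≅ Z
Ȟ^2 = (12 − 3) − 9 = 0, so Ȟ^2 ≅ 0

Ȟ^0 ≅ Z,  Ȟ^1 ≅ Z,  Ȟ^2 ≅ 0


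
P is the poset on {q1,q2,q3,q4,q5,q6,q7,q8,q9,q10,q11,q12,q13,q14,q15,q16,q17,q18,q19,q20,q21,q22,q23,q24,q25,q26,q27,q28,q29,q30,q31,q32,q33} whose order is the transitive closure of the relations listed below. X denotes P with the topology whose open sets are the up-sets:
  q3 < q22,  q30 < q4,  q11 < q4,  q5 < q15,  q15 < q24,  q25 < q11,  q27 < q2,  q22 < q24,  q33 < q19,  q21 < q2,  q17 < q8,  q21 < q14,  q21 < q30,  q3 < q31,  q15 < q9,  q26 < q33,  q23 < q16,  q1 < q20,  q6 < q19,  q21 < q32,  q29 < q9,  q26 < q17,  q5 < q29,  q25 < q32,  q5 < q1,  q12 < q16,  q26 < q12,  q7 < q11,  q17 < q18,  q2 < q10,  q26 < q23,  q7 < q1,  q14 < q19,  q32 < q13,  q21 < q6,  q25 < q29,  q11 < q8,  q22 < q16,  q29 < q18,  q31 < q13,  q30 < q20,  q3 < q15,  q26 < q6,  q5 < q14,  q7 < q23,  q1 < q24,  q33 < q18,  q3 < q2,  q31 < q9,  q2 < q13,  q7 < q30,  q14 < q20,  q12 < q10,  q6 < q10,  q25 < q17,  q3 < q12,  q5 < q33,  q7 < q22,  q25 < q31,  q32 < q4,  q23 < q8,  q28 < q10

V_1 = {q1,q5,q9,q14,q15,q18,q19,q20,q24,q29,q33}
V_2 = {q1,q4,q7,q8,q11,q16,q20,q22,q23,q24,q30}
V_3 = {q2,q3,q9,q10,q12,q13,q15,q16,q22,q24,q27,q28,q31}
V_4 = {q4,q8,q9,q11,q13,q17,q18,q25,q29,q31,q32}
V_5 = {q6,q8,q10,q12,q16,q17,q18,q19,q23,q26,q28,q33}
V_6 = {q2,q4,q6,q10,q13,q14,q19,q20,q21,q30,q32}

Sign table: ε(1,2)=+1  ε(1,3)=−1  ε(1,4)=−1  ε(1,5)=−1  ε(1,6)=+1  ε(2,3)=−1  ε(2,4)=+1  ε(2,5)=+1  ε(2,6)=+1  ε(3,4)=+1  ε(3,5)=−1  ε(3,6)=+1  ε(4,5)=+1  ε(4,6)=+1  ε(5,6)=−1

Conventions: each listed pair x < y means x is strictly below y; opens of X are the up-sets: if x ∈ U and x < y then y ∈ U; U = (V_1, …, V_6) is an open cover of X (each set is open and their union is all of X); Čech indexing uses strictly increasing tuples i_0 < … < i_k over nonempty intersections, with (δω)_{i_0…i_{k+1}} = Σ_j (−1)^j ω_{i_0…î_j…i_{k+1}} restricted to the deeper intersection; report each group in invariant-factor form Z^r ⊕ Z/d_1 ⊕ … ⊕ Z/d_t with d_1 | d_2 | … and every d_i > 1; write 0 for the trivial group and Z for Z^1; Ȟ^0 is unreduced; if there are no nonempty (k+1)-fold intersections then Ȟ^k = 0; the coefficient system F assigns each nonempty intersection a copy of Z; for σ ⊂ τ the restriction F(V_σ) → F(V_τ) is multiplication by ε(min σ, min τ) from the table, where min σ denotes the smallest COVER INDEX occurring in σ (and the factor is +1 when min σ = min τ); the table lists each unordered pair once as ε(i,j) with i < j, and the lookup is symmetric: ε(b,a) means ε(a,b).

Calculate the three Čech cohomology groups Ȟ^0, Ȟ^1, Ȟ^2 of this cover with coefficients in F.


Ȟ^0 ≅ 0, Ȟ^1 ≅ Z/2, Ȟ^2 ≅ Z

nerve simplices:
  V12={q1,q20,q24} V13={q9,q15,q24} V14={q9,q18,q29} V15={q18,q19,q33} V16={q14,q19,q20} V23={q16,q22,q24} V24={q4,q8,q11} V25={q8,q16,q23} V26={q4,q20,q30} V34={q9,q13,q31} V35={q10,q12,q16,q28} V36={q2,q10,q13} V45={q8,q17,q18} V46={q4,q13,q32} V56={q6,q10,q19}
  V123={q24} V126={q20} V134={q9} V145={q18} V156={q19} V235={q16} V245={q8} V246={q4} V346={q13} V356={q10}
C dims 6,15,10; δ0: rk 6, SNF 1^5·2; δ1: rk 9, SNF 1^9
degree 0: 6−6−0 = 0 → Ȟ^0 ≅ 0
degree 1: 15−9−6 = 0 plus torsion [2] → Ȟ^1 ≅ Z/2
degree 2: 10−0−9 = 1 → Ȟ^2 ≅ Z
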